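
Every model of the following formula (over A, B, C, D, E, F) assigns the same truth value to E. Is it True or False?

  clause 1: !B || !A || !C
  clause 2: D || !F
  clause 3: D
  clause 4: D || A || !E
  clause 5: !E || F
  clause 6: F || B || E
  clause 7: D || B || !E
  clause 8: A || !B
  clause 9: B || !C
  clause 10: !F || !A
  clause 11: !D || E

Suppose E = false.
(D) alone gives D = true.
But (!D) is also a unit clause — contradiction.
So every satisfying assignment has E = True.

True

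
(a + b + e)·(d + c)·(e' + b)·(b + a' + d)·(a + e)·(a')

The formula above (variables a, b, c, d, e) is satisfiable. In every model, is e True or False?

Suppose e = 0.
From the singleton clause (a), a = 1.
Now (a') is unsatisfied and unit — conflict.
So every satisfying assignment has e = True.

True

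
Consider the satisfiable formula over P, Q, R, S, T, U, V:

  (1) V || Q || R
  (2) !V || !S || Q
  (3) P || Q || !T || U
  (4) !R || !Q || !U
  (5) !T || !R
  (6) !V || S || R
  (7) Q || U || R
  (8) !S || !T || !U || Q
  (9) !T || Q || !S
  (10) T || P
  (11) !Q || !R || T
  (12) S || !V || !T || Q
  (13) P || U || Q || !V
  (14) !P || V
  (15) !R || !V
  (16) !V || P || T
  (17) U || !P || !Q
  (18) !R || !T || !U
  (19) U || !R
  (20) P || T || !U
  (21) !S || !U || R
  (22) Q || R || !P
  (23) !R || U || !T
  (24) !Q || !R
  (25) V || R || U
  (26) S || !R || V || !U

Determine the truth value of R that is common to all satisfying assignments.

Suppose R = true.
The clause (!T) is unit, so T = false.
The clause (P) is unit, so P = true.
The clause (!Q) is unit, so Q = false.
The clause (V) is unit, so V = true.
Now (!V) is unsatisfied and unit — conflict.
So every satisfying assignment has R = False.

False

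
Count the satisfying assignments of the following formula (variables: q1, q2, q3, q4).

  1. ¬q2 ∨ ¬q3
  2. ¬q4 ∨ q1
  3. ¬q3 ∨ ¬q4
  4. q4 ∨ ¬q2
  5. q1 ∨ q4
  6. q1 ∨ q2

There are 2^4 = 16 truth assignments over (q1, q2, q3, q4).
Check each against the 6 clauses (columns in the order q1, q2, q3, q4):
  F F F F  ✗ fails (q1 ∨ q4)
  F F F T  ✗ fails (¬q4 ∨ q1)
  F F T F  ✗ fails (q1 ∨ q4)
  F F T T  ✗ fails (¬q4 ∨ q1)
  F T F F  ✗ fails (q4 ∨ ¬q2)
  F T F T  ✗ fails (¬q4 ∨ q1)
  F T T F  ✗ fails (¬q2 ∨ ¬q3)
  F T T T  ✗ fails (¬q2 ∨ ¬q3)
  T F F F  ✓ satisfies all
  T F F T  ✓ satisfies all
  T F T F  ✓ satisfies all
  T F T T  ✗ fails (¬q3 ∨ ¬q4)
  T T F F  ✗ fails (q4 ∨ ¬q2)
  T T F T  ✓ satisfies all
  T T T F  ✗ fails (¬q2 ∨ ¬q3)
  T T T T  ✗ fails (¬q2 ∨ ¬q3)
4 of the 16 rows are models.

4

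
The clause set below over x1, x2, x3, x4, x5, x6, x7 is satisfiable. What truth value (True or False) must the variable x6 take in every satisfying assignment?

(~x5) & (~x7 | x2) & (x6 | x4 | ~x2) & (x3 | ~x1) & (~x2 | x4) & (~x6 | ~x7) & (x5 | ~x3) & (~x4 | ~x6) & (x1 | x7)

Suppose x6 = 1.
The clause (~x5) is unit, so x5 = 0.
The clause (~x7) is unit, so x7 = 0.
The clause (~x3) is unit, so x3 = 0.
The clause (~x1) is unit, so x1 = 0.
That conflicts with the unit clause (x1).
So every satisfying assignment has x6 = False.

False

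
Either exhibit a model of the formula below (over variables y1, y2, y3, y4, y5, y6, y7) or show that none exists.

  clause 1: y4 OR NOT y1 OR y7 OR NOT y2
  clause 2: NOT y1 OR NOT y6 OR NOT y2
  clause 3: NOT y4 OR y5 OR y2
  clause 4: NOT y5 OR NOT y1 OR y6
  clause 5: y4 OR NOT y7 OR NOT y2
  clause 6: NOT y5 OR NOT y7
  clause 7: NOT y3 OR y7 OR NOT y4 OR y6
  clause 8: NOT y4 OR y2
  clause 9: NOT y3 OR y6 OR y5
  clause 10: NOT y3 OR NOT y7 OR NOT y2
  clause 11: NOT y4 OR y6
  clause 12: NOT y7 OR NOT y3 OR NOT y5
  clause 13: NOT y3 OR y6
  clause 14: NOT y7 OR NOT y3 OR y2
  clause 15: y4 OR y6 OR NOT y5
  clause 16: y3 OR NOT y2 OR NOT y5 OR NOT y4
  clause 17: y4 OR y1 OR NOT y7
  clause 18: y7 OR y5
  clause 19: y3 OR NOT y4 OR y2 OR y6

y1: false, y2: true, y3: false, y4: true, y5: false, y6: true, y7: true

Suppose y5 = false.
(y7) alone gives y7 = true.
Suppose y4 = true.
(y2) alone gives y2 = true.
(NOT y3) alone gives y3 = false.
(y6) alone gives y6 = true.
(NOT y1) alone gives y1 = false.
Every clause now holds.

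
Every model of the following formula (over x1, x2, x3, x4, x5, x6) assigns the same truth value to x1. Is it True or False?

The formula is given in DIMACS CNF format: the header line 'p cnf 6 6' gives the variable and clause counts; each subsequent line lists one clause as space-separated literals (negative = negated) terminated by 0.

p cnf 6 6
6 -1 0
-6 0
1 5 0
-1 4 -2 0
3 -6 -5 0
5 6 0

False

Suppose x1 = True.
(x6) alone gives x6 = True.
Now (¬x6) is unsatisfied and unit — conflict.
So every satisfying assignment has x1 = False.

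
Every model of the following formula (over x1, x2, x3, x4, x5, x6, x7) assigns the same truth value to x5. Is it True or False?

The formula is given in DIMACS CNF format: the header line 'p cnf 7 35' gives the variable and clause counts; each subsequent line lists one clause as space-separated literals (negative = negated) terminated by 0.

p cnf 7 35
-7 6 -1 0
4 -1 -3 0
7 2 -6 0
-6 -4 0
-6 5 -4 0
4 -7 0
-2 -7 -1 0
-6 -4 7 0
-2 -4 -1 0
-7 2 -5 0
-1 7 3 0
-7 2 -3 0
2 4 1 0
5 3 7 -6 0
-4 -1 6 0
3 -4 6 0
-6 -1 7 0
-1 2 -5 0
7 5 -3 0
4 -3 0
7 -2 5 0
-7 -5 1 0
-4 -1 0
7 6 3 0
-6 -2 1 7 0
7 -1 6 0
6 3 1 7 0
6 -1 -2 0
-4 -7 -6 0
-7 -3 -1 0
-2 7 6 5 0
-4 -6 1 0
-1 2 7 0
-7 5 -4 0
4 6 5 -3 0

True

Suppose x5 = False.
Case x6 = False:
Case x7 = False:
Unit clause (¬x3) forces x3 = False.
That conflicts with the unit clause (x3).
Backtrack on x7: now try x7 = True.
Unit clause (¬x1) forces x1 = False.
Unit clause (x4) forces x4 = True.
That conflicts with the unit clause (¬x4).
Neither x7 = True nor x7 = False works.
Backtrack on x6: now try x6 = True.
Unit clause (¬x4) forces x4 = False.
Unit clause (¬x7) forces x7 = False.
Unit clause (x2) forces x2 = True.
That conflicts with the unit clause (¬x2).
Neither x6 = True nor x6 = False works.
So every satisfying assignment has x5 = True.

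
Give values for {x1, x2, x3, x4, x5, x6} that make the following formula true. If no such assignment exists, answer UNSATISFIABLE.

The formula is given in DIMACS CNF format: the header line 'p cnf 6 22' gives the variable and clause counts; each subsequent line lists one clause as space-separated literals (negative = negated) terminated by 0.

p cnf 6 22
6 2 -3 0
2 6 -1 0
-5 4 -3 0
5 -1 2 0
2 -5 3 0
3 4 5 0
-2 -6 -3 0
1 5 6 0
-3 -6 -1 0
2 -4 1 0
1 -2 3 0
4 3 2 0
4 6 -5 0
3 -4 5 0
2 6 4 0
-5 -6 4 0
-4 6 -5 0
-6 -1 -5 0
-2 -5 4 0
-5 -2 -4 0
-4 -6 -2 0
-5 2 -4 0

x1: False, x2: False, x3: True, x4: False, x5: False, x6: True

Try x6 = True.
Try x2 = False.
Try x5 = False.
The clause (¬x1) is unit, so x1 = False.
The clause (¬x4) is unit, so x4 = False.
The clause (x3) is unit, so x3 = True.
This assignment satisfies each clause.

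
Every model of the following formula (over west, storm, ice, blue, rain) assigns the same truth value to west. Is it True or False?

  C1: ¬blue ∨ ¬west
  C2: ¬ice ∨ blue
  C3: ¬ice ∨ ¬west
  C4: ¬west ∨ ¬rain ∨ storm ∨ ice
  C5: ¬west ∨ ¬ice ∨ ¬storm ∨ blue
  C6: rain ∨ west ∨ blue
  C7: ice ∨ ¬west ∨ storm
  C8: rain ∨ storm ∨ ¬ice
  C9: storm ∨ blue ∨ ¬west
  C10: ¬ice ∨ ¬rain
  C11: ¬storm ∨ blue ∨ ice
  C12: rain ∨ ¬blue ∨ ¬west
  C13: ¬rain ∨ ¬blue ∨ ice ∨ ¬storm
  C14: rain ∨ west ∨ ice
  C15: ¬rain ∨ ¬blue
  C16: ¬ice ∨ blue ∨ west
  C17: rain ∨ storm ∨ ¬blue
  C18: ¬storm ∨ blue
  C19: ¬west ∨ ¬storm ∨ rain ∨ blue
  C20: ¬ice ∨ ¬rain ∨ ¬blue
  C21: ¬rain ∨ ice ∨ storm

False

Suppose west = True.
From the singleton clause (¬blue), blue = False.
From the singleton clause (¬ice), ice = False.
From the singleton clause (storm), storm = True.
That conflicts with the unit clause (¬storm).
So every satisfying assignment has west = False.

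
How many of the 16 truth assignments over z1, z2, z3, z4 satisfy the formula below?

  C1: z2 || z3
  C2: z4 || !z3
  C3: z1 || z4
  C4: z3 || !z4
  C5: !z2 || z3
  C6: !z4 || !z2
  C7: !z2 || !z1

2

There are 2^4 = 16 truth assignments over (z1, z2, z3, z4).
Check each against the 7 clauses (columns in the order z1, z2, z3, z4):
  F F F F  ✗ fails (z2 || z3)
  F F F T  ✗ fails (z2 || z3)
  F F T F  ✗ fails (z4 || !z3)
  F F T T  ✓ satisfies all
  F T F F  ✗ fails (z1 || z4)
  F T F T  ✗ fails (z3 || !z4)
  F T T F  ✗ fails (z4 || !z3)
  F T T T  ✗ fails (!z4 || !z2)
  T F F F  ✗ fails (z2 || z3)
  T F F T  ✗ fails (z2 || z3)
  T F T F  ✗ fails (z4 || !z3)
  T F T T  ✓ satisfies all
  T T F F  ✗ fails (!z2 || z3)
  T T F T  ✗ fails (z3 || !z4)
  T T T F  ✗ fails (z4 || !z3)
  T T T T  ✗ fails (!z4 || !z2)
2 of the 16 rows are models.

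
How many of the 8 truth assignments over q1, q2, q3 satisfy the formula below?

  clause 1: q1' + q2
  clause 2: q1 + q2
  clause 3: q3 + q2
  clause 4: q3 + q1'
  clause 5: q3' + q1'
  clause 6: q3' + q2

2

There are 2^3 = 8 truth assignments over (q1, q2, q3).
Split on q1. With q1 = 1, the clauses containing q1 are satisfied and q1' drops from the rest; 0 of the 2^2 = 4 assignments to the other variables satisfy what remains.
With q1 = 0, by the same count on the reduced clause set, 2 assignments work.
(One model: q1=F, q2=T, q3=F.)
Total: 0 + 2 = 2.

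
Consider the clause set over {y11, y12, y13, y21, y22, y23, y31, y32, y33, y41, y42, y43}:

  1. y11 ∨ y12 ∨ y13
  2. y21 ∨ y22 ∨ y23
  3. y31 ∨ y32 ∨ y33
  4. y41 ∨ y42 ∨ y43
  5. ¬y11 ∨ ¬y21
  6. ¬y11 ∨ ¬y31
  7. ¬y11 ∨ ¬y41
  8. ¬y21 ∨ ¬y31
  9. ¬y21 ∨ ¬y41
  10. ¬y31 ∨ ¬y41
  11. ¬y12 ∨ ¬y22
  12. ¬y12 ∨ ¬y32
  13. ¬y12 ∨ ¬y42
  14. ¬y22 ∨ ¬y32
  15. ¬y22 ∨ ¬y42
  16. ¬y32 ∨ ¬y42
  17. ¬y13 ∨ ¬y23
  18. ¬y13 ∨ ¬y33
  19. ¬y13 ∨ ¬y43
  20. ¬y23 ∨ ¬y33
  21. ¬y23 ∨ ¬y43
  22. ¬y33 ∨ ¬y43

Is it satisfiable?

Case y11 = False:
Case y12 = True:
The clause (¬y22) is unit, so y22 = False.
The clause (¬y32) is unit, so y32 = False.
The clause (¬y42) is unit, so y42 = False.
Case y21 = True:
The clause (¬y31) is unit, so y31 = False.
The clause (y33) is unit, so y33 = True.
The clause (¬y41) is unit, so y41 = False.
The clause (y43) is unit, so y43 = True.
That conflicts with the unit clause (¬y43).
Backtrack on y21: now try y21 = False.
The clause (y23) is unit, so y23 = True.
The clause (¬y13) is unit, so y13 = False.
The clause (¬y33) is unit, so y33 = False.
The clause (y31) is unit, so y31 = True.
The clause (¬y41) is unit, so y41 = False.
The clause (y43) is unit, so y43 = True.
That conflicts with the unit clause (¬y43).
Both values of y21 lead to a conflict.
Backtrack on y12: now try y12 = False.
The clause (y13) is unit, so y13 = True.
The clause (¬y23) is unit, so y23 = False.
The clause (¬y33) is unit, so y33 = False.
The clause (¬y43) is unit, so y43 = False.
Case y21 = True:
The clause (¬y31) is unit, so y31 = False.
The clause (y32) is unit, so y32 = True.
The clause (¬y41) is unit, so y41 = False.
The clause (y42) is unit, so y42 = True.
That conflicts with the unit clause (¬y42).
Backtrack on y21: now try y21 = False.
The clause (y22) is unit, so y22 = True.
The clause (¬y32) is unit, so y32 = False.
The clause (y31) is unit, so y31 = True.
The clause (¬y41) is unit, so y41 = False.
The clause (y42) is unit, so y42 = True.
That conflicts with the unit clause (¬y42).
Both values of y21 lead to a conflict.
Both values of y12 lead to a conflict.
Backtrack on y11: now try y11 = True.
The clause (¬y21) is unit, so y21 = False.
The clause (¬y31) is unit, so y31 = False.
The clause (¬y41) is unit, so y41 = False.
Case y22 = True:
The clause (¬y12) is unit, so y12 = False.
The clause (¬y32) is unit, so y32 = False.
The clause (y33) is unit, so y33 = True.
The clause (¬y42) is unit, so y42 = False.
The clause (y43) is unit, so y43 = True.
That conflicts with the unit clause (¬y43).
Backtrack on y22: now try y22 = False.
The clause (y23) is unit, so y23 = True.
The clause (¬y13) is unit, so y13 = False.
The clause (¬y33) is unit, so y33 = False.
The clause (y32) is unit, so y32 = True.
The clause (¬y12) is unit, so y12 = False.
The clause (¬y42) is unit, so y42 = False.
The clause (y43) is unit, so y43 = True.
That conflicts with the unit clause (¬y43).
Both values of y22 lead to a conflict.
Both values of y11 lead to a conflict.
No assignment satisfies every clause.

No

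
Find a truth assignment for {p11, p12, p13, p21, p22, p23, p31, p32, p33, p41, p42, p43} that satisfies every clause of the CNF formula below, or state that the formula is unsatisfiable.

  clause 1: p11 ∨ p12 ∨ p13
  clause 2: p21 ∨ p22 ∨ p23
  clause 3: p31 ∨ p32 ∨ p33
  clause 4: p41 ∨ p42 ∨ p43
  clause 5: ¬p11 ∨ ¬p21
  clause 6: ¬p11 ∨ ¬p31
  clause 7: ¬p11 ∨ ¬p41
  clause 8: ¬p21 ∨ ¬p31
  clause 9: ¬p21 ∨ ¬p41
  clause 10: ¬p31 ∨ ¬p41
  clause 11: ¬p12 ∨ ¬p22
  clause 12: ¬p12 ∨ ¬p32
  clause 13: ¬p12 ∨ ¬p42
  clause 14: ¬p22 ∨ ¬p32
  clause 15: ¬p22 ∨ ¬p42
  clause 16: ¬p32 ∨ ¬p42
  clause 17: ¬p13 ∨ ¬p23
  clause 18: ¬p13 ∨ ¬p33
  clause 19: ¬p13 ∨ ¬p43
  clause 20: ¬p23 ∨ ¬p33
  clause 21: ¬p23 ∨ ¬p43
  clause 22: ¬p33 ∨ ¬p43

Branch on p11: set p11 = False.
Branch on p12: set p12 = True.
From the singleton clause (¬p22), p22 = False.
From the singleton clause (¬p32), p32 = False.
From the singleton clause (¬p42), p42 = False.
Branch on p21: set p21 = True.
From the singleton clause (¬p31), p31 = False.
From the singleton clause (p33), p33 = True.
From the singleton clause (¬p41), p41 = False.
From the singleton clause (p43), p43 = True.
But (¬p43) is also a unit clause — contradiction.
So p21 must be the other value — set p21 = False.
From the singleton clause (p23), p23 = True.
From the singleton clause (¬p13), p13 = False.
From the singleton clause (¬p33), p33 = False.
From the singleton clause (p31), p31 = True.
From the singleton clause (¬p41), p41 = False.
From the singleton clause (p43), p43 = True.
But (¬p43) is also a unit clause — contradiction.
Neither p21 = True nor p21 = False works.
So p12 must be the other value — set p12 = False.
From the singleton clause (p13), p13 = True.
From the singleton clause (¬p23), p23 = False.
From the singleton clause (¬p33), p33 = False.
From the singleton clause (¬p43), p43 = False.
Branch on p21: set p21 = True.
From the singleton clause (¬p31), p31 = False.
From the singleton clause (p32), p32 = True.
From the singleton clause (¬p41), p41 = False.
From the singleton clause (p42), p42 = True.
But (¬p42) is also a unit clause — contradiction.
So p21 must be the other value — set p21 = False.
From the singleton clause (p22), p22 = True.
From the singleton clause (¬p32), p32 = False.
From the singleton clause (p31), p31 = True.
From the singleton clause (¬p41), p41 = False.
From the singleton clause (p42), p42 = True.
But (¬p42) is also a unit clause — contradiction.
Neither p21 = True nor p21 = False works.
Neither p12 = True nor p12 = False works.
So p11 must be the other value — set p11 = True.
From the singleton clause (¬p21), p21 = False.
From the singleton clause (¬p31), p31 = False.
From the singleton clause (¬p41), p41 = False.
Branch on p22: set p22 = True.
From the singleton clause (¬p12), p12 = False.
From the singleton clause (¬p32), p32 = False.
From the singleton clause (p33), p33 = True.
From the singleton clause (¬p42), p42 = False.
From the singleton clause (p43), p43 = True.
But (¬p43) is also a unit clause — contradiction.
So p22 must be the other value — set p22 = False.
From the singleton clause (p23), p23 = True.
From the singleton clause (¬p13), p13 = False.
From the singleton clause (¬p33), p33 = False.
From the singleton clause (p32), p32 = True.
From the singleton clause (¬p12), p12 = False.
From the singleton clause (¬p42), p42 = False.
From the singleton clause (p43), p43 = True.
But (¬p43) is also a unit clause — contradiction.
Neither p22 = True nor p22 = False works.
Neither p11 = True nor p11 = False works.

UNSATISFIABLE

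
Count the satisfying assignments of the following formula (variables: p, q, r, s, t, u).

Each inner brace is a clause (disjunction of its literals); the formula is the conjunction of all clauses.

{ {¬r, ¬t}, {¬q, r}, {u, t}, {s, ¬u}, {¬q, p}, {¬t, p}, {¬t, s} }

7

There are 2^6 = 64 truth assignments over (p, q, r, s, t, u).
Split on q. With q = True, the clauses containing q are satisfied and ¬q drops from the rest; 1 of the 2^5 = 32 assignments to the other variables satisfy what remains.
With q = False, by the same count on the reduced clause set, 6 assignments work.
Total: 1 + 6 = 7.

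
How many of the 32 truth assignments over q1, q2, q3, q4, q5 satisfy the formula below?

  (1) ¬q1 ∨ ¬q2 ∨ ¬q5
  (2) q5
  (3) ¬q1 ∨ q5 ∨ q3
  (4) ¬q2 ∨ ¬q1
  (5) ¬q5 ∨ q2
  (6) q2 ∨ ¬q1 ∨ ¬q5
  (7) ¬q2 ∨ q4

2

There are 2^5 = 32 truth assignments over (q1, q2, q3, q4, q5).
Split on q2. With q2 = True, the clauses containing q2 are satisfied and ¬q2 drops from the rest; 2 of the 2^4 = 16 assignments to the other variables satisfy what remains.
With q2 = False, by the same count on the reduced clause set, 0 assignments work.
Total: 2 + 0 = 2.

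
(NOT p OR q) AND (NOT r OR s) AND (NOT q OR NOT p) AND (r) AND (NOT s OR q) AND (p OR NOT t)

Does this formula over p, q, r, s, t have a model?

Yes

From the singleton clause (r), r = true.
From the singleton clause (s), s = true.
From the singleton clause (q), q = true.
From the singleton clause (NOT p), p = false.
From the singleton clause (NOT t), t = false.
This assignment satisfies each clause.
A satisfying assignment: p ↦ false,  q ↦ true,  r ↦ true,  s ↦ true,  t ↦ false.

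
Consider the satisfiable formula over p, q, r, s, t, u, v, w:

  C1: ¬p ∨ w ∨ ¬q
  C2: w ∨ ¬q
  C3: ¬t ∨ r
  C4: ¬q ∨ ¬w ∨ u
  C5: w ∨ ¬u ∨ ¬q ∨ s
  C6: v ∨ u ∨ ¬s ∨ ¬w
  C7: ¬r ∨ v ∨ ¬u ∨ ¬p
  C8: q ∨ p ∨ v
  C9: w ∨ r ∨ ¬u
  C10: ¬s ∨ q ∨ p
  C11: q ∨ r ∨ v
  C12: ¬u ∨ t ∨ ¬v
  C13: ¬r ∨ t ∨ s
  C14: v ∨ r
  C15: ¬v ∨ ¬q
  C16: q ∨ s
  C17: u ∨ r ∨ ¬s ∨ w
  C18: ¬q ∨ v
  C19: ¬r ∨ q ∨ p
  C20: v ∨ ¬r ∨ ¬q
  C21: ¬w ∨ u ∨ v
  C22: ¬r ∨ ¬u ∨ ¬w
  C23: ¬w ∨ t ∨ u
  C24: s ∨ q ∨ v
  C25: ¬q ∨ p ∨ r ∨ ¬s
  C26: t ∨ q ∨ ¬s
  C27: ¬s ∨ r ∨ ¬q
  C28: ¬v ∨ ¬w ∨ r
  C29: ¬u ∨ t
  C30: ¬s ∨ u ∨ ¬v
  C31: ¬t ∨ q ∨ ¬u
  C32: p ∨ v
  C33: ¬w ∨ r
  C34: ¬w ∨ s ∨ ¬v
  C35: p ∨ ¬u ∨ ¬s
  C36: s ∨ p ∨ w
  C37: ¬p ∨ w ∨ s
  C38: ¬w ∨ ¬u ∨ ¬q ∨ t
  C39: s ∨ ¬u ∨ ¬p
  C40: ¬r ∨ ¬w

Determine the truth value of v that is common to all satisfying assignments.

Suppose v = True.
From the singleton clause (¬q), q = False.
From the singleton clause (s), s = True.
From the singleton clause (p), p = True.
From the singleton clause (t), t = True.
From the singleton clause (r), r = True.
From the singleton clause (u), u = True.
Now (¬u) is unsatisfied and unit — conflict.
So every satisfying assignment has v = False.

False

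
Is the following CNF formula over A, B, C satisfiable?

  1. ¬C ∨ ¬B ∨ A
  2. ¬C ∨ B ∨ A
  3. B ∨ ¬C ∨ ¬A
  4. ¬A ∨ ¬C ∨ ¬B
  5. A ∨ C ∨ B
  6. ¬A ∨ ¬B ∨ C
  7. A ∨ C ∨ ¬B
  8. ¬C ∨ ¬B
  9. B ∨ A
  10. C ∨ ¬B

Suppose C = False.
From the singleton clause (¬B), B = False.
From the singleton clause (A), A = True.
Every clause now holds.
A satisfying assignment: A: True; B: False; C: False.

Yes, satisfiable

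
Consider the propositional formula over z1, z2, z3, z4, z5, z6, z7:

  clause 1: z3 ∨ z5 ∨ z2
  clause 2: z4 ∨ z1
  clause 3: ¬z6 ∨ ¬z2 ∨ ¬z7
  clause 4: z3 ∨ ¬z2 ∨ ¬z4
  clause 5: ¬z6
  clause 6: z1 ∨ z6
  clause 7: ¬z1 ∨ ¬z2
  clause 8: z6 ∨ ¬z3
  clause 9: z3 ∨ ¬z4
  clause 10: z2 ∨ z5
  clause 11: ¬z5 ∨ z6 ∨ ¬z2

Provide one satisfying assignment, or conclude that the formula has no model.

z1 ↦ True; z2 ↦ False; z3 ↦ False; z4 ↦ False; z5 ↦ True; z6 ↦ False; z7 ↦ True

Unit clause (¬z6) forces z6 = False.
Unit clause (z1) forces z1 = True.
Unit clause (¬z2) forces z2 = False.
Unit clause (¬z3) forces z3 = False.
Unit clause (z5) forces z5 = True.
Unit clause (¬z4) forces z4 = False.
All clauses hold; z7 can take either value.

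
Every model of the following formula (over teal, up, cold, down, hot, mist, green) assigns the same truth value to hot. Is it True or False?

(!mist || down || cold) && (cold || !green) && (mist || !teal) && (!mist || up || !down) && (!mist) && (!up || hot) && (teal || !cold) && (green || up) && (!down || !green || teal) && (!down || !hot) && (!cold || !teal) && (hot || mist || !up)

Suppose hot = false.
From the singleton clause (!mist), mist = false.
From the singleton clause (!teal), teal = false.
From the singleton clause (!up), up = false.
From the singleton clause (!cold), cold = false.
From the singleton clause (!green), green = false.
But (green) is also a unit clause — contradiction.
So every satisfying assignment has hot = True.

True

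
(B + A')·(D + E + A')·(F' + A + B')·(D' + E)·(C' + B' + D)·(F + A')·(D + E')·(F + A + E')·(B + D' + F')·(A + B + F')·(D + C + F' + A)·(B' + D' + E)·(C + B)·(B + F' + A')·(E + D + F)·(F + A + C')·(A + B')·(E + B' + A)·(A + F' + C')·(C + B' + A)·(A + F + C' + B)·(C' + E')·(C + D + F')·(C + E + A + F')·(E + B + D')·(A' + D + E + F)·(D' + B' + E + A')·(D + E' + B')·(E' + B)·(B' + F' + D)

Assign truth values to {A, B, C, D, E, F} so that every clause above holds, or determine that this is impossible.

Try B = 1.
From the singleton clause (A), A = 1.
From the singleton clause (F), F = 1.
From the singleton clause (D), D = 1.
From the singleton clause (E), E = 1.
From the singleton clause (C'), C = 0.
This assignment satisfies each clause.

A ↦ 1, B ↦ 1, C ↦ 0, D ↦ 1, E ↦ 1, F ↦ 1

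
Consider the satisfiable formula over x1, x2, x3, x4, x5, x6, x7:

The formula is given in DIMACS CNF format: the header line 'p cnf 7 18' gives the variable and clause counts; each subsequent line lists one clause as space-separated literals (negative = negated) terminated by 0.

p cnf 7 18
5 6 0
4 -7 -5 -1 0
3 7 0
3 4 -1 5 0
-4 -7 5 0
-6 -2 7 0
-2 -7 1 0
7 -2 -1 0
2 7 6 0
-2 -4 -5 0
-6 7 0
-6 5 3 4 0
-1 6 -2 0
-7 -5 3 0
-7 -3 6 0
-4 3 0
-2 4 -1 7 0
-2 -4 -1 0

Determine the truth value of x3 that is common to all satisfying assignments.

True

Suppose x3 = False.
Unit clause (x7) forces x7 = True.
Unit clause (¬x5) forces x5 = False.
Unit clause (x6) forces x6 = True.
Unit clause (¬x4) forces x4 = False.
Now (x4) is unsatisfied and unit — conflict.
So every satisfying assignment has x3 = True.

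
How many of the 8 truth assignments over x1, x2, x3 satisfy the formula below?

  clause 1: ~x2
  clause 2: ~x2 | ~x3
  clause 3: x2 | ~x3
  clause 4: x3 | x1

There are 2^3 = 8 truth assignments over (x1, x2, x3).
Split on x1. With x1 = 1, the clauses containing x1 are satisfied and ~x1 drops from the rest; 1 of the 2^2 = 4 assignments to the other variables satisfy what remains.
With x1 = 0, by the same count on the reduced clause set, 0 assignments work.
Total: 1 + 0 = 1.

1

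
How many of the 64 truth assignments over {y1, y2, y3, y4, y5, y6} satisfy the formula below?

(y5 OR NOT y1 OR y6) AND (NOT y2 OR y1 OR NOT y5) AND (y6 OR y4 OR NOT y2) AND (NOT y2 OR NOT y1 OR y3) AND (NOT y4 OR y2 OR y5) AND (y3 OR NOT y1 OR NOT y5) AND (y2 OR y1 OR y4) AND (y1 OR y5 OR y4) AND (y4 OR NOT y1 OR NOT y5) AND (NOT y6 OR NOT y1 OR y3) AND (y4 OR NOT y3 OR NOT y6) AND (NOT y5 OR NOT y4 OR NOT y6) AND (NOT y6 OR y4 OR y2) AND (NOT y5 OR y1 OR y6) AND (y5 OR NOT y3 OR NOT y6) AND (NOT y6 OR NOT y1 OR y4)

5

There are 2^6 = 64 truth assignments over (y1, y2, y3, y4, y5, y6).
Split on y1. With y1 = true, the clauses containing y1 are satisfied and NOT y1 drops from the rest; 2 of the 2^5 = 32 assignments to the other variables satisfy what remains.
With y1 = false, by the same count on the reduced clause set, 3 assignments work.
Total: 2 + 3 = 5.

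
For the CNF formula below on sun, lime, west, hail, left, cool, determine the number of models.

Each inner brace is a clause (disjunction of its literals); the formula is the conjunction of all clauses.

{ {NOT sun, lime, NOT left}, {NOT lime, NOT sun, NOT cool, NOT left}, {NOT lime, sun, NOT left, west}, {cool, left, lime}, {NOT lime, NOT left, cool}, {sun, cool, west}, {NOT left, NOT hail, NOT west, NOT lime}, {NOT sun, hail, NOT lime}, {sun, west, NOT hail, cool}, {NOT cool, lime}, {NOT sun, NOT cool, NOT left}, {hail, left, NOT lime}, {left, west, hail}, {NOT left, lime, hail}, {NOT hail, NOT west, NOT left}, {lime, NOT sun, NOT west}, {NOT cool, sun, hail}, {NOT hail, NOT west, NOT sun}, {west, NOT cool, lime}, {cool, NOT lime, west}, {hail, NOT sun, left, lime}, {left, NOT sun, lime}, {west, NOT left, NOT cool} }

There are 2^6 = 64 truth assignments over (sun, lime, west, hail, left, cool).
Split on left. With left = true, the clauses containing left are satisfied and NOT left drops from the rest; 0 of the 2^5 = 32 assignments to the other variables satisfy what remains.
With left = false, by the same count on the reduced clause set, 4 assignments work.
(One model: sun=F, lime=T, west=F, hail=T, left=F, cool=T.)
Total: 0 + 4 = 4.

4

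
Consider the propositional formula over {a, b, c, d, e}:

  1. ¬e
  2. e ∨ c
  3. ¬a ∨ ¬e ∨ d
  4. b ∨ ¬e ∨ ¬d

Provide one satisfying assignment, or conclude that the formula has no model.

a=True; b=False; c=True; d=False; e=False

(¬e) alone gives e = False.
(c) alone gives c = True.
No clause remains; a, b, d are free.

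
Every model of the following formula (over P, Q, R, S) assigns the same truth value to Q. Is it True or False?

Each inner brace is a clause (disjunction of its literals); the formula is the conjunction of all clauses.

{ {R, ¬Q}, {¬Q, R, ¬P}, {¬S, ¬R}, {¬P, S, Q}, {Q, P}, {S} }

False

Suppose Q = True.
(R) alone gives R = True.
(¬S) alone gives S = False.
But (S) is also a unit clause — contradiction.
So every satisfying assignment has Q = False.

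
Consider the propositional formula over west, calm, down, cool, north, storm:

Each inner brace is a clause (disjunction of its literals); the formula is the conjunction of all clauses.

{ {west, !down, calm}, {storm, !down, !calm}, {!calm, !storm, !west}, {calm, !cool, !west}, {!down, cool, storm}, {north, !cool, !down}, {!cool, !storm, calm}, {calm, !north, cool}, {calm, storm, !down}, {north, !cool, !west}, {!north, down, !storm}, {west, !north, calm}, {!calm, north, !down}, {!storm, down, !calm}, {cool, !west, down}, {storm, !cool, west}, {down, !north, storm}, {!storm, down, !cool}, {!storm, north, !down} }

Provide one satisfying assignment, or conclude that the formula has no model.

west: false, calm: true, down: true, cool: true, north: true, storm: true

Suppose west = false.
Suppose down = true.
From the singleton clause (calm), calm = true.
From the singleton clause (storm), storm = true.
From the singleton clause (north), north = true.
No clause remains; cool is free.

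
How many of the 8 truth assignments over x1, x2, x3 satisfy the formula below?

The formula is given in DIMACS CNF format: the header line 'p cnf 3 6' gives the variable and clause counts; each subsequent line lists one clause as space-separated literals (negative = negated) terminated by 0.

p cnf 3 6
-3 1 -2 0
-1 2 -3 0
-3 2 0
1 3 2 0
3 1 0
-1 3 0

1

There are 2^3 = 8 truth assignments over (x1, x2, x3).
Check each against the 6 clauses (columns in the order x1, x2, x3):
  F F F  ✗ fails (x1 ∨ x3 ∨ x2)
  F F T  ✗ fails (¬x3 ∨ x2)
  F T F  ✗ fails (x3 ∨ x1)
  F T T  ✗ fails (¬x3 ∨ x1 ∨ ¬x2)
  T F F  ✗ fails (¬x1 ∨ x3)
  T F T  ✗ fails (¬x1 ∨ x2 ∨ ¬x3)
  T T F  ✗ fails (¬x1 ∨ x3)
  T T T  ✓ satisfies all
1 of the 8 rows is a model.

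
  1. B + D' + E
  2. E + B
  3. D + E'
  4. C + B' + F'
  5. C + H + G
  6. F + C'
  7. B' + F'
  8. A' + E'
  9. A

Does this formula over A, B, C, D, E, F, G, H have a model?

Yes

(A) alone gives A = 1.
(E') alone gives E = 0.
(B) alone gives B = 1.
(F') alone gives F = 0.
(C') alone gives C = 0.
Case H = 1:
No clause remains; D, G are free.
A satisfying assignment: A=1; B=1; C=0; D=1; E=0; F=0; G=1; H=1.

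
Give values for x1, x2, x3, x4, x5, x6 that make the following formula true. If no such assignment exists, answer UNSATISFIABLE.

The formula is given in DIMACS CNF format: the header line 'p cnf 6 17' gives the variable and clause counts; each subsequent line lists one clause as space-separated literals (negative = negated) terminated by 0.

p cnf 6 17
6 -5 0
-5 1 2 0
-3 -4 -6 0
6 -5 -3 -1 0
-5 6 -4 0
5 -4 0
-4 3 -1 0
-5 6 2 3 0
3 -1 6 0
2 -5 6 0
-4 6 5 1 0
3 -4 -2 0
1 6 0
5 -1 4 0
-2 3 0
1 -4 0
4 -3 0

x1: False; x2: False; x3: False; x4: False; x5: False; x6: True

Suppose x6 = True.
Suppose x3 = False.
Unit clause (¬x2) forces x2 = False.
Suppose x5 = False.
Unit clause (¬x4) forces x4 = False.
Unit clause (¬x1) forces x1 = False.
This assignment satisfies each clause.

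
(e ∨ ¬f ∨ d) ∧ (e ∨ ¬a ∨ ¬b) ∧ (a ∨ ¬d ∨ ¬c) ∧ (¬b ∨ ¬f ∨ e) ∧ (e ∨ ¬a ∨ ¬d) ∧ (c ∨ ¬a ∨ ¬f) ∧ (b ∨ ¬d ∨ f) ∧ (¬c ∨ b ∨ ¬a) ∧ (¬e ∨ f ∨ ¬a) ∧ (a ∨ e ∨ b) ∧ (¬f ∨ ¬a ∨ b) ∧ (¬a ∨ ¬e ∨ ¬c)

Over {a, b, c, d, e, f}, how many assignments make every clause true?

There are 2^6 = 64 truth assignments over (a, b, c, d, e, f).
Split on f. With f = True, the clauses containing f are satisfied and ¬f drops from the rest; 6 of the 2^5 = 32 assignments to the other variables satisfy what remains.
With f = False, by the same count on the reduced clause set, 9 assignments work.
(One model: a=F, b=F, c=F, d=F, e=T, f=F.)
Total: 6 + 9 = 15.

15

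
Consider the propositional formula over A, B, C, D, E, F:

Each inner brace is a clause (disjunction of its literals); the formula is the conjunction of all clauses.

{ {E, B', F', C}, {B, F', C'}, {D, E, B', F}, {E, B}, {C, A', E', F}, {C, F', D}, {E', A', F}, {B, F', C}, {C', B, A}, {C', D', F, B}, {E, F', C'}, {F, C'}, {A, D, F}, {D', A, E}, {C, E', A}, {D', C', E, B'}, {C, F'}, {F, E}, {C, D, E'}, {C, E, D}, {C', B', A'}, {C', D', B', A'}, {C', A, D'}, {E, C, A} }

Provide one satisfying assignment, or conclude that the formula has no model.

A=0, B=1, C=1, D=0, E=1, F=1

Case E = 1:
Case A = 0:
Unit clause (C) forces C = 1.
Unit clause (B) forces B = 1.
Unit clause (F) forces F = 1.
Unit clause (D') forces D = 0.
All clauses are satisfied.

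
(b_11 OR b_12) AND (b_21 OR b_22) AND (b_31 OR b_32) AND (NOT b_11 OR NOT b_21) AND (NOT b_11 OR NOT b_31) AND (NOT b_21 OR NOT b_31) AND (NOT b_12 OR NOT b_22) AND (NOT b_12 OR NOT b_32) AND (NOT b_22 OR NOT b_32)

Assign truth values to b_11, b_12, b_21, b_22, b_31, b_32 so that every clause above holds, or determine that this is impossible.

UNSATISFIABLE

Branch on b_11: set b_11 = true.
From the singleton clause (NOT b_21), b_21 = false.
From the singleton clause (b_22), b_22 = true.
From the singleton clause (NOT b_31), b_31 = false.
From the singleton clause (b_32), b_32 = true.
Now (NOT b_32) is unsatisfied and unit — conflict.
Undo b_11 and try b_11 = false.
From the singleton clause (b_12), b_12 = true.
From the singleton clause (NOT b_22), b_22 = false.
From the singleton clause (b_21), b_21 = true.
From the singleton clause (NOT b_31), b_31 = false.
From the singleton clause (b_32), b_32 = true.
Now (NOT b_32) is unsatisfied and unit — conflict.
Neither b_11 = true nor b_11 = false works.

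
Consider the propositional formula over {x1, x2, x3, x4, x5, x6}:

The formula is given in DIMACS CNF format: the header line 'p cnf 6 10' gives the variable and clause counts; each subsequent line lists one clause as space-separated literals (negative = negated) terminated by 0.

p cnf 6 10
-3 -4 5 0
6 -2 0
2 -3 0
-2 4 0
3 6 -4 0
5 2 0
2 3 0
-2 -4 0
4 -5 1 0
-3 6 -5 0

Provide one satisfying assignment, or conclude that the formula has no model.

Try x6 = True.
Try x2 = True.
From the singleton clause (x4), x4 = True.
That conflicts with the unit clause (¬x4).
Undo x2 and try x2 = False.
From the singleton clause (¬x3), x3 = False.
That conflicts with the unit clause (x3).
Neither x2 = True nor x2 = False works.
Undo x6 and try x6 = False.
From the singleton clause (¬x2), x2 = False.
From the singleton clause (¬x3), x3 = False.
That conflicts with the unit clause (x3).
Neither x6 = True nor x6 = False works.

UNSATISFIABLE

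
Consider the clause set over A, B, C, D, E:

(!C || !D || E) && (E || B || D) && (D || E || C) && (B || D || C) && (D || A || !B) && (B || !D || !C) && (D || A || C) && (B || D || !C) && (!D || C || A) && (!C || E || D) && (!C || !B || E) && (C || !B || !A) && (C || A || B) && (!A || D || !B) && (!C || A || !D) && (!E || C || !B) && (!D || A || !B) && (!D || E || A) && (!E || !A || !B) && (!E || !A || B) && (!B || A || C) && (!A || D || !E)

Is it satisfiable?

Satisfiable

Suppose C = false.
Suppose D = true.
The clause (A) is unit, so A = true.
The clause (!B) is unit, so B = false.
The clause (!E) is unit, so E = false.
Every clause now holds.
A satisfying assignment: A: true; B: false; C: false; D: true; E: false.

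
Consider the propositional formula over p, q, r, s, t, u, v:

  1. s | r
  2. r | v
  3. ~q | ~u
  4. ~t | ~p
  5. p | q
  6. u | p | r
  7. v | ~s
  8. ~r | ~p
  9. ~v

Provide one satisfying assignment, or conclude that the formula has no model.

From the singleton clause (~v), v = 0.
From the singleton clause (r), r = 1.
From the singleton clause (~s), s = 0.
From the singleton clause (~p), p = 0.
From the singleton clause (q), q = 1.
From the singleton clause (~u), u = 0.
No clause remains; t is free.

p=0; q=1; r=1; s=0; t=1; u=0; v=0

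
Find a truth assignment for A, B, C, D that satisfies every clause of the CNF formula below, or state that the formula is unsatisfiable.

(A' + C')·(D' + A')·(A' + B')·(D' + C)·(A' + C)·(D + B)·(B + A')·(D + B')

A: 0; B: 1; C: 1; D: 1

Suppose A = 0.
Suppose D = 1.
Unit clause (C) forces C = 1.
All clauses hold; B can take either value.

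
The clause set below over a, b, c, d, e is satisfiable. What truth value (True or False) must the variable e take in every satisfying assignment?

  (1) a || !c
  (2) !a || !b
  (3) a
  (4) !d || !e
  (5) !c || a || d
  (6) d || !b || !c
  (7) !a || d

Suppose e = true.
The clause (a) is unit, so a = true.
The clause (!b) is unit, so b = false.
The clause (!d) is unit, so d = false.
That conflicts with the unit clause (d).
So every satisfying assignment has e = False.

False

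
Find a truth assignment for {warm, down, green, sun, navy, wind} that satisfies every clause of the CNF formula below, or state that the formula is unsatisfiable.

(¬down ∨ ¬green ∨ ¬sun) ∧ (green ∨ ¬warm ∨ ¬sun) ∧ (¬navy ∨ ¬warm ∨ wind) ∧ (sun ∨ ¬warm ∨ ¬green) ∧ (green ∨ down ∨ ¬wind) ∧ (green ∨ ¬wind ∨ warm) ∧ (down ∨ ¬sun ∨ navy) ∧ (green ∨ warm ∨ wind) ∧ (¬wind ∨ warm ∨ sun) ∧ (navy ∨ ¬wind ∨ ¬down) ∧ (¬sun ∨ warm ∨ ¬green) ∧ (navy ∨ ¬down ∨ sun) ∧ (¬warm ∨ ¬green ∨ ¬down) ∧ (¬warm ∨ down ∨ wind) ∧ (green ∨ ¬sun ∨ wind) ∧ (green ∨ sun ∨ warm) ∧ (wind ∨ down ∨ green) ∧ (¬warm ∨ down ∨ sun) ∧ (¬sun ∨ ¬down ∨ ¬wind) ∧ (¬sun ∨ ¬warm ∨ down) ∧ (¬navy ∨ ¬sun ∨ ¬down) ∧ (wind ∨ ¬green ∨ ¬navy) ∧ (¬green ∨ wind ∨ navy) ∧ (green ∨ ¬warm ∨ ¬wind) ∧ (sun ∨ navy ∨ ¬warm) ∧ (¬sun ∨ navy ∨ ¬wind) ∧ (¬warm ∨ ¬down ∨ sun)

UNSATISFIABLE

Case down = False:
Case green = True:
Case sun = True:
From the singleton clause (navy), navy = True.
From the singleton clause (warm), warm = True.
That conflicts with the unit clause (¬warm).
Undo sun and try sun = False.
From the singleton clause (¬warm), warm = False.
From the singleton clause (¬wind), wind = False.
From the singleton clause (¬navy), navy = False.
That conflicts with the unit clause (navy).
Either choice for sun ends in contradiction.
Undo green and try green = False.
From the singleton clause (¬wind), wind = False.
That conflicts with the unit clause (wind).
Either choice for green ends in contradiction.
Undo down and try down = True.
Case green = False:
Case warm = False:
From the singleton clause (¬wind), wind = False.
That conflicts with the unit clause (wind).
Undo warm and try warm = True.
From the singleton clause (¬sun), sun = False.
That conflicts with the unit clause (sun).
Either choice for warm ends in contradiction.
Undo green and try green = True.
From the singleton clause (¬sun), sun = False.
From the singleton clause (¬warm), warm = False.
From the singleton clause (¬wind), wind = False.
From the singleton clause (navy), navy = True.
That conflicts with the unit clause (¬navy).
Either choice for green ends in contradiction.
Either choice for down ends in contradiction.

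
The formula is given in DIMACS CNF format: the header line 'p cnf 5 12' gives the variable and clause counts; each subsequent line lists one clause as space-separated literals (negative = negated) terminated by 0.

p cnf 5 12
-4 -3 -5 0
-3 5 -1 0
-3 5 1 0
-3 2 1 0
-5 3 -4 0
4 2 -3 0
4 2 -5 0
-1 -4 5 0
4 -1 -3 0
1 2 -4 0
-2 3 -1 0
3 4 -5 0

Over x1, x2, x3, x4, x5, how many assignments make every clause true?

5

There are 2^5 = 32 truth assignments over (x1, x2, x3, x4, x5).
Split on x4. With x4 = True, the clauses containing x4 are satisfied and ¬x4 drops from the rest; 1 of the 2^4 = 16 assignments to the other variables satisfy what remains.
With x4 = False, by the same count on the reduced clause set, 4 assignments work.
Total: 1 + 4 = 5.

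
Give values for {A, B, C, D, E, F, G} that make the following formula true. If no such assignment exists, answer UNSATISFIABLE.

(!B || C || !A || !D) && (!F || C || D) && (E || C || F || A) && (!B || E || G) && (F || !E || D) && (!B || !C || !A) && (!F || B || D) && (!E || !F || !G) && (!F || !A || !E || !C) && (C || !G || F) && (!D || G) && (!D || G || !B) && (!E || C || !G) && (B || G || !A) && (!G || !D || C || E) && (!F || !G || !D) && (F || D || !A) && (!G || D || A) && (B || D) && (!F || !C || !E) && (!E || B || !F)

A: true; B: false; C: true; D: true; E: false; F: false; G: true

Try D = true.
The clause (G) is unit, so G = true.
The clause (!F) is unit, so F = false.
The clause (C) is unit, so C = true.
Try B = false.
Every clause is now satisfied; A, E are unconstrained.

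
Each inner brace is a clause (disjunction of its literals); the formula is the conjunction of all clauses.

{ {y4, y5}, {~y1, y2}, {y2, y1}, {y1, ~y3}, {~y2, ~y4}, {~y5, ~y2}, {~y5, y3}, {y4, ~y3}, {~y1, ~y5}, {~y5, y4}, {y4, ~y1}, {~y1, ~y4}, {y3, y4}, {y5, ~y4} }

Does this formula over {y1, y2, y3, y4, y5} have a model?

Try y4 = 1.
Unit clause (~y2) forces y2 = 0.
Unit clause (~y1) forces y1 = 0.
But (y1) is also a unit clause — contradiction.
That branch fails; take y4 = 0 instead.
Unit clause (y5) forces y5 = 1.
But (~y5) is also a unit clause — contradiction.
Neither y4 = 1 nor y4 = 0 works.
No assignment satisfies every clause.

No, unsatisfiable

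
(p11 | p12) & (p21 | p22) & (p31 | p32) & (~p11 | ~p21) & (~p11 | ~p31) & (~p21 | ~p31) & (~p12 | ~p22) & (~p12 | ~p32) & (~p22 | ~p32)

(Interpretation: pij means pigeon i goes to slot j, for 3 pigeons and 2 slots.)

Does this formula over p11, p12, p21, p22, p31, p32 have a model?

Branch on p11: set p11 = 1.
Unit clause (~p21) forces p21 = 0.
Unit clause (p22) forces p22 = 1.
Unit clause (~p31) forces p31 = 0.
Unit clause (p32) forces p32 = 1.
Now (~p32) is unsatisfied and unit — conflict.
Backtrack on p11: now try p11 = 0.
Unit clause (p12) forces p12 = 1.
Unit clause (~p22) forces p22 = 0.
Unit clause (p21) forces p21 = 1.
Unit clause (~p31) forces p31 = 0.
Unit clause (p32) forces p32 = 1.
Now (~p32) is unsatisfied and unit — conflict.
Both values of p11 lead to a conflict.
No assignment satisfies every clause.

No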